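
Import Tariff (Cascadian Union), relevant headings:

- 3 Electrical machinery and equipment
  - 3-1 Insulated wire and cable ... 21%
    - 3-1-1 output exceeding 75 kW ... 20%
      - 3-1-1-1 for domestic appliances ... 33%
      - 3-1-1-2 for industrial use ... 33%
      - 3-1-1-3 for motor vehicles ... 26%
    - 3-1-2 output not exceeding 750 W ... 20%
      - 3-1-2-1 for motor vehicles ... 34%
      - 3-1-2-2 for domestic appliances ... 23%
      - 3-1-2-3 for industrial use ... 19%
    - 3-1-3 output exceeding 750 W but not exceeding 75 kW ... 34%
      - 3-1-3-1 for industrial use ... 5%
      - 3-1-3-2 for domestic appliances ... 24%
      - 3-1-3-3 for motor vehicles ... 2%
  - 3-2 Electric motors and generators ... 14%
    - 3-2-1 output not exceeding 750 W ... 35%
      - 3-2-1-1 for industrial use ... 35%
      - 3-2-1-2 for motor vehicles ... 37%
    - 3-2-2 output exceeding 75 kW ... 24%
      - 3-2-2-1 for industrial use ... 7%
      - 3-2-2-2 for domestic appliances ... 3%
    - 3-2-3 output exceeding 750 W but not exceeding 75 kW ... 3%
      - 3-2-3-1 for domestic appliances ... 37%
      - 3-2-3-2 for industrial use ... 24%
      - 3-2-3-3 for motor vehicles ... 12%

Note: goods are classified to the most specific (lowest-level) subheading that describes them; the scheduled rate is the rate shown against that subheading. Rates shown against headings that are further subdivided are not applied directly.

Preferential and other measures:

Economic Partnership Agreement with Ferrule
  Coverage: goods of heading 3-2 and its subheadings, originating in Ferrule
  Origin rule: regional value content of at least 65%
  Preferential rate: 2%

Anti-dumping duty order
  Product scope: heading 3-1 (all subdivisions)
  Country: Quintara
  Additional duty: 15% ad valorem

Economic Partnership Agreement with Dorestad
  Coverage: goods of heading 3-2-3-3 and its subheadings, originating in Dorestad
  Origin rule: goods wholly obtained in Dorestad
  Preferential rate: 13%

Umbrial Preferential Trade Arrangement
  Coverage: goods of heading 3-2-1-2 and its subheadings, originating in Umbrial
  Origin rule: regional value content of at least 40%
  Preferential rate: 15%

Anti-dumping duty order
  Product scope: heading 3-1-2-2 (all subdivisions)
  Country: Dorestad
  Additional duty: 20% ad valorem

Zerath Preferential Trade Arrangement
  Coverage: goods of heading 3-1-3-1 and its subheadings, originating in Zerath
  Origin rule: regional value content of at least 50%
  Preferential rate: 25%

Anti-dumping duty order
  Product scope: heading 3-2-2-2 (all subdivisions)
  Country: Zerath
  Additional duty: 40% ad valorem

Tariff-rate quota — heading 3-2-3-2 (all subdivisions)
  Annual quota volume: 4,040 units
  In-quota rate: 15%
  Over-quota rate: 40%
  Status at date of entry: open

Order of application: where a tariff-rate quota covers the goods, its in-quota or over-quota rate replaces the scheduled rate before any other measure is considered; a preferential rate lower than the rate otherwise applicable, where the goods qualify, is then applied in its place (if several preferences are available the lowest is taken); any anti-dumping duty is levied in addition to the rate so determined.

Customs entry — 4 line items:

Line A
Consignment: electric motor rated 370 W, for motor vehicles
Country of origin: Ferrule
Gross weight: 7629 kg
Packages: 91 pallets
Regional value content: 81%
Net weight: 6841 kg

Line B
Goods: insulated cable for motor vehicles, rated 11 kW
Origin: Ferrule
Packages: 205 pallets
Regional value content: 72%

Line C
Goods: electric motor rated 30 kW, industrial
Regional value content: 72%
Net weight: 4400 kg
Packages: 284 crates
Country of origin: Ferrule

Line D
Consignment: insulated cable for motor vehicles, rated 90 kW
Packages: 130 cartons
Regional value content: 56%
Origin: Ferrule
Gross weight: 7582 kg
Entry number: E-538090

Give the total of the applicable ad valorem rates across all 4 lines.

Line A: electric motor → 3-2; rated 370 W → 3-2-1; for motor vehicles → 3-2-1-2. Scheduled 37%. Ferrule agreement on 3-2: RVC ≥ 65% → 2% available; preferential 2%. → 2%.
Line B: insulated cable → 3-1; rated 11 kW → 3-1-3; for motor vehicles → 3-1-3-3. Scheduled 2%. Ferrule agreement on 3-2: 3-1-3-3 not covered. → 2%.
Line C: electric motor → 3-2; rated 30 kW → 3-2-3; industrial → 3-2-3-2. Scheduled 24%. quota on 3-2-3-2 open → in-quota 15%; Ferrule agreement on 3-2: RVC ≥ 65% → 2% available; preferential 2%. → 2%.
Line D: insulated cable → 3-1; rated 90 kW → 3-1-1; for motor vehicles → 3-1-1-3. Scheduled 26%. Ferrule agreement on 3-2: 3-1-1-3 not covered. → 26%.
Sum: 2% + 2% + 2% + 26% = 32%.

32%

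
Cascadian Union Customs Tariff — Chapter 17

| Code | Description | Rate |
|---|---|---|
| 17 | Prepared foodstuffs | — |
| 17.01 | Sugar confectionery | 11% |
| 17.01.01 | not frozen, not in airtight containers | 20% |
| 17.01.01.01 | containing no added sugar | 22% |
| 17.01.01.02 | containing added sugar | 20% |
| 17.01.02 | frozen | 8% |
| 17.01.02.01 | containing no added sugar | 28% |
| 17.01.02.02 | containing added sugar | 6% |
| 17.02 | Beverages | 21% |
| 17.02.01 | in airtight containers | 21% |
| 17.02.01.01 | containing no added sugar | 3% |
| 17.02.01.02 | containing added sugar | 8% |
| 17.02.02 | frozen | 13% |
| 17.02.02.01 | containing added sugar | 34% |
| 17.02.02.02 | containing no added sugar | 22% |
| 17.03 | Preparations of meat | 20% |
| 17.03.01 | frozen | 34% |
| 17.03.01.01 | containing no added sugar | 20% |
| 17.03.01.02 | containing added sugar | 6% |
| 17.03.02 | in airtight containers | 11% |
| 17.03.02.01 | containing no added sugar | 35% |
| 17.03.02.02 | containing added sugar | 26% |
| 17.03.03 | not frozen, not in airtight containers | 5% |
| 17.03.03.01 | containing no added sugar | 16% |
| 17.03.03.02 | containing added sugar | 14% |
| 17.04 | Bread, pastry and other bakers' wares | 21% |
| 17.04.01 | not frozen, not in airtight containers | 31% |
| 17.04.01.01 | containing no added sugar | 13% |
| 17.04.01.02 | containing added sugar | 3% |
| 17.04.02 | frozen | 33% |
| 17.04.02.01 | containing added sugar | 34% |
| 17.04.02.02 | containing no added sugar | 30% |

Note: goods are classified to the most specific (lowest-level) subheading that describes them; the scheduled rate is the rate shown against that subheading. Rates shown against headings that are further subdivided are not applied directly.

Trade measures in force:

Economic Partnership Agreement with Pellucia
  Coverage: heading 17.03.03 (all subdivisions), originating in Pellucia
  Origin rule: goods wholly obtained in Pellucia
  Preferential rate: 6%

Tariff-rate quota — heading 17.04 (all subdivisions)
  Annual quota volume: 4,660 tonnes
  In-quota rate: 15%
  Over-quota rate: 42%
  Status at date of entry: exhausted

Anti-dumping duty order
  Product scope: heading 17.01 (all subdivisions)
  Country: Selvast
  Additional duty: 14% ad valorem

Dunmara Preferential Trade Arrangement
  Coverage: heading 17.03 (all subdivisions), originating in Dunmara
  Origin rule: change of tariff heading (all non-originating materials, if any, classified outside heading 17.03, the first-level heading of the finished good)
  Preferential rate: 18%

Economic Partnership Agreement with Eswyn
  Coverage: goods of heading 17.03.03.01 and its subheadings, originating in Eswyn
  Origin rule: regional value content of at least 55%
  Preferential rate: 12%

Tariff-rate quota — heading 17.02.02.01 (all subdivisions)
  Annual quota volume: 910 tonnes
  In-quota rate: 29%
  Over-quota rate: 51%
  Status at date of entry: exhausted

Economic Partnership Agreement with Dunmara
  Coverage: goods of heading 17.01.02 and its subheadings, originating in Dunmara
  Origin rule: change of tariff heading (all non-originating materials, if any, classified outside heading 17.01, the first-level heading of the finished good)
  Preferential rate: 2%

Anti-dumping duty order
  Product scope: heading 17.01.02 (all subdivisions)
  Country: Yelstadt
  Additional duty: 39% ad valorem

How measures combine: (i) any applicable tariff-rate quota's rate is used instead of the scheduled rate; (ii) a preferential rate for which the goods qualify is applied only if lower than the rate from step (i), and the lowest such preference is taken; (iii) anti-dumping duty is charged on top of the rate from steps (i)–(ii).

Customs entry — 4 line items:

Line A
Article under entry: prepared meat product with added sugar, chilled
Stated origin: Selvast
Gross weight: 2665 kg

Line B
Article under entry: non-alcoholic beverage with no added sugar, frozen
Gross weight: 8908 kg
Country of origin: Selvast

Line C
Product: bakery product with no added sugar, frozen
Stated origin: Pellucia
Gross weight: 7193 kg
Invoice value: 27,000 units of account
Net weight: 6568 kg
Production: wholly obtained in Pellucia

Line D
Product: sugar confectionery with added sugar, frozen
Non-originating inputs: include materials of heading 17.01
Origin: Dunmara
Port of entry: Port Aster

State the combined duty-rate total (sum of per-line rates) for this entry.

Line A: prepared meat product → 17.03; chilled → 17.03.03; with added sugar → 17.03.03.02. Scheduled 14%. No special measure applies. → 14%.
Line B: non-alcoholic beverage → 17.02; frozen → 17.02.02; with no added sugar → 17.02.02.02. Scheduled 22%. No special measure applies. → 22%.
Line C: bakery product → 17.04; frozen → 17.04.02; with no added sugar → 17.04.02.02. Scheduled 30%. quota on 17.04 exhausted → over-quota 42%; Pellucia agreement on 17.03.03: 17.04.02.02 not covered. → 42%.
Line D: sugar confectionery → 17.01; frozen → 17.01.02; with added sugar → 17.01.02.02. Scheduled 6%. Dunmara agreement on 17.03: 17.01.02.02 not covered; Dunmara agreement on 17.01.02: CTH not met. → 6%.
Sum: 14% + 22% + 42% + 6% = 84%.

84%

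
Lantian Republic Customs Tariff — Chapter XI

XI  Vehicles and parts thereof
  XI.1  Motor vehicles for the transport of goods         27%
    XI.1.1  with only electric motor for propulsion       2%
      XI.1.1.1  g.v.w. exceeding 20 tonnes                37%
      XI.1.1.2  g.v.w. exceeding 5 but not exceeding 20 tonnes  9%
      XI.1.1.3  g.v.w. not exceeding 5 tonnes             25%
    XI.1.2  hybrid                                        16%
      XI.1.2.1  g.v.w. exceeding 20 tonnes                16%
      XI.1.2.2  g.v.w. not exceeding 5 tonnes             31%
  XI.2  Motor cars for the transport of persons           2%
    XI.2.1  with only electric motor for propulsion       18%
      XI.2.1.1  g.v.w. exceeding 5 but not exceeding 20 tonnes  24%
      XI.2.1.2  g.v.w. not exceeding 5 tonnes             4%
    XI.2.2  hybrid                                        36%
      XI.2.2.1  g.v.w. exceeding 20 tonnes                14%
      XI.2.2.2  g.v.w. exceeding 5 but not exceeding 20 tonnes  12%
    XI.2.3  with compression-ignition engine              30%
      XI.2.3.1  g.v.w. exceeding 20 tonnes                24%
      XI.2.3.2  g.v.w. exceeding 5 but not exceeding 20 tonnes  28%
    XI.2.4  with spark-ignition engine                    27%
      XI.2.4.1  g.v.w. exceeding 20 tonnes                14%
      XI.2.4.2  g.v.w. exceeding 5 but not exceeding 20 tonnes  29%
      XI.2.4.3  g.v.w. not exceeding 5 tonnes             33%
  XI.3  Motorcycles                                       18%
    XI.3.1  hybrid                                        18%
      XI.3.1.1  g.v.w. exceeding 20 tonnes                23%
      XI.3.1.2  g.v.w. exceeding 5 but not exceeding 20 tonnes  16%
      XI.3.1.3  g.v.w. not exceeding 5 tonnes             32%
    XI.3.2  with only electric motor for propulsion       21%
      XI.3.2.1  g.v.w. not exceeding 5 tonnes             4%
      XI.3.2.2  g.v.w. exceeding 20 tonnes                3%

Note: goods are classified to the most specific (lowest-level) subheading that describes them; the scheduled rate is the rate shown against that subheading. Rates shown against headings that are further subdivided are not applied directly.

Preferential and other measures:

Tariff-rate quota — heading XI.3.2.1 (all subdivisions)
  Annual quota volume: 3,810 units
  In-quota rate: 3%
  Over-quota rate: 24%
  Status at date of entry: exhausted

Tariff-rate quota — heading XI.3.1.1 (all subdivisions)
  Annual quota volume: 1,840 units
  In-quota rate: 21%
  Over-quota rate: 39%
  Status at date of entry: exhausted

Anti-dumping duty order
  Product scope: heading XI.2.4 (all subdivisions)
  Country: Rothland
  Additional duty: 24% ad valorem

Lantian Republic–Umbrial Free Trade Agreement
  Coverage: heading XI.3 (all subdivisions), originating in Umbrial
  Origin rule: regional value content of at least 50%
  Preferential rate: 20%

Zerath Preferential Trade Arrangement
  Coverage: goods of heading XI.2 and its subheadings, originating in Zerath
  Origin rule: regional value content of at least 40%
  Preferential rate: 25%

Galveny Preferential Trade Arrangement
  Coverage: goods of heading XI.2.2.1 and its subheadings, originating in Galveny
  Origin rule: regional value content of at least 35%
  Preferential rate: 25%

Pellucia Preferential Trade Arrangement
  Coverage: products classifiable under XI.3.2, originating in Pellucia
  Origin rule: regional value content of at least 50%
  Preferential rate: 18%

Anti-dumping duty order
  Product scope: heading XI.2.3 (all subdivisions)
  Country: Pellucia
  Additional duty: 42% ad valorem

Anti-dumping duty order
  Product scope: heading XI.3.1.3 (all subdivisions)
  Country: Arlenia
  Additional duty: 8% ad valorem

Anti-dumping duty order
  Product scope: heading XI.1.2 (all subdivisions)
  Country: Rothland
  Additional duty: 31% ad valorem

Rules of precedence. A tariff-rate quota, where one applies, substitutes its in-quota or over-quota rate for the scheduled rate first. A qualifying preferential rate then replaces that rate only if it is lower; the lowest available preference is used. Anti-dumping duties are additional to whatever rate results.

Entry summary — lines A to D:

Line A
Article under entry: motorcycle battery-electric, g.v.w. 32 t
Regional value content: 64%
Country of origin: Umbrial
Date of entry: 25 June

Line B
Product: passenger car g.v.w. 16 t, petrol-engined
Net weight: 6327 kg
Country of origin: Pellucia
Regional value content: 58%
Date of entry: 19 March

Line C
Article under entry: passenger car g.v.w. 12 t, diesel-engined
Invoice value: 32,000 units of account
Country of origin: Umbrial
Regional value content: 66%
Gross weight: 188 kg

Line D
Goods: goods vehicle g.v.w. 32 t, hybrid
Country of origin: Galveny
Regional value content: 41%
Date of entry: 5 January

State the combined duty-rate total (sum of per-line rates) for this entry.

Line A: motorcycle → XI.3; battery-electric → XI.3.2; g.v.w. 32 t → XI.3.2.2. Scheduled 3%. Umbrial agreement on XI.3: RVC ≥ 50% → 20% available; preference 20% not lower than 3% → no reduction. → 3%.
Line B: passenger car → XI.2; petrol-engined → XI.2.4; g.v.w. 16 t → XI.2.4.2. Scheduled 29%. Pellucia agreement on XI.3.2: XI.2.4.2 not covered. → 29%.
Line C: passenger car → XI.2; diesel-engined → XI.2.3; g.v.w. 12 t → XI.2.3.2. Scheduled 28%. Umbrial agreement on XI.3: XI.2.3.2 not covered. → 28%.
Line D: goods vehicle → XI.1; hybrid → XI.1.2; g.v.w. 32 t → XI.1.2.1. Scheduled 16%. Galveny agreement on XI.2.2.1: XI.1.2.1 not covered. → 16%.
Sum: 3% + 29% + 28% + 16% = 76%.

76%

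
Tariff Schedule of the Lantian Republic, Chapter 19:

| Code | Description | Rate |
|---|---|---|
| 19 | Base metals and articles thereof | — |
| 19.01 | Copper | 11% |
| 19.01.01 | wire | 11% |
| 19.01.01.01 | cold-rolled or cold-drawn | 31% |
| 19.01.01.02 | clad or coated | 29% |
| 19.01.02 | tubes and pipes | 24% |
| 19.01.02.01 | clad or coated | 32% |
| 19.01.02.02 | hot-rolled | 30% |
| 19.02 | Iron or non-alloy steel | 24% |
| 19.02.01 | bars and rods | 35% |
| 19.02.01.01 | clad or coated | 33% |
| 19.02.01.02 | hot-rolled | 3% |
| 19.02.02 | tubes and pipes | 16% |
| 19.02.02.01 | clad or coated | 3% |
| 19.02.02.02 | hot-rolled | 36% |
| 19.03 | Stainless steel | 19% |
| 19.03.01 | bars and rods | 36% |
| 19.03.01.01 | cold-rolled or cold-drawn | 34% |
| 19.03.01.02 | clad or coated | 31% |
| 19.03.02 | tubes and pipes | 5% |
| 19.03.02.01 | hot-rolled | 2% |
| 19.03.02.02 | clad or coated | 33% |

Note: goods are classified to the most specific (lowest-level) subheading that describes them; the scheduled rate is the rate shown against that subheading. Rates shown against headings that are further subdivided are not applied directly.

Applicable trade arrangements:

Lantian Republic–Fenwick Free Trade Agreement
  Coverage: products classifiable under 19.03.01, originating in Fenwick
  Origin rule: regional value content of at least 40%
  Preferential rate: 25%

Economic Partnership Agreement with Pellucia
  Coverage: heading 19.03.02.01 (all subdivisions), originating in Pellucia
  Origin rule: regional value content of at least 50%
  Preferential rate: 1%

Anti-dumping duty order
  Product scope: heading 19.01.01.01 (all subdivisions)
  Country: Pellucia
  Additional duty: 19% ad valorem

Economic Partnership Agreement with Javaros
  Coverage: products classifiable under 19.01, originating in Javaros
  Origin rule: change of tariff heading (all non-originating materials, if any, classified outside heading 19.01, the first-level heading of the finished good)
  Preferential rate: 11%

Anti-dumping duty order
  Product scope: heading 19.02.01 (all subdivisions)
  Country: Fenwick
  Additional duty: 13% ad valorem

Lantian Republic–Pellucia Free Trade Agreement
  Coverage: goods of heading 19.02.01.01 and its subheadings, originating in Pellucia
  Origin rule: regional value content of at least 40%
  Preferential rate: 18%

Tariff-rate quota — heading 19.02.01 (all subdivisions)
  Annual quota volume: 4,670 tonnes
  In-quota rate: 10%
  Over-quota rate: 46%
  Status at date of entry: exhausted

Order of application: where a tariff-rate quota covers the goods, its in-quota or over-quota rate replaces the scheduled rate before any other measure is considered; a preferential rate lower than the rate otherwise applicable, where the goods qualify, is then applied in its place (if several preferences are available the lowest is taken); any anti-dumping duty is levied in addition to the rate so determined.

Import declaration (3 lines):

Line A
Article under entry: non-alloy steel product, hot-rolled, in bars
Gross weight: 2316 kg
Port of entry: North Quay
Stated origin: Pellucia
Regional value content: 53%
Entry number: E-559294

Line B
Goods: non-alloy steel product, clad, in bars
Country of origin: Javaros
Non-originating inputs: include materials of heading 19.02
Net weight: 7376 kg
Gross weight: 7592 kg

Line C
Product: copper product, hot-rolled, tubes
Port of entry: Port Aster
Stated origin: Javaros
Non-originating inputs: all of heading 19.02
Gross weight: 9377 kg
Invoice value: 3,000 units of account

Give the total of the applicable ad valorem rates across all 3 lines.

103%

Line A: non-alloy steel → 19.02; in bars → 19.02.01; hot-rolled → 19.02.01.02. Scheduled 3%. quota on 19.02.01 exhausted → over-quota 46%; Pellucia agreement on 19.03.02.01: 19.02.01.02 not covered; Pellucia agreement on 19.02.01.01: 19.02.01.02 not covered. → 46%.
Line B: non-alloy steel → 19.02; in bars → 19.02.01; clad → 19.02.01.01. Scheduled 33%. quota on 19.02.01 exhausted → over-quota 46%; Javaros agreement on 19.01: 19.02.01.01 not covered. → 46%.
Line C: copper → 19.01; tubes → 19.01.02; hot-rolled → 19.01.02.02. Scheduled 30%. Javaros agreement on 19.01: CTH met → 11% available; preferential 11%. → 11%.
Sum: 46% + 46% + 11% = 103%.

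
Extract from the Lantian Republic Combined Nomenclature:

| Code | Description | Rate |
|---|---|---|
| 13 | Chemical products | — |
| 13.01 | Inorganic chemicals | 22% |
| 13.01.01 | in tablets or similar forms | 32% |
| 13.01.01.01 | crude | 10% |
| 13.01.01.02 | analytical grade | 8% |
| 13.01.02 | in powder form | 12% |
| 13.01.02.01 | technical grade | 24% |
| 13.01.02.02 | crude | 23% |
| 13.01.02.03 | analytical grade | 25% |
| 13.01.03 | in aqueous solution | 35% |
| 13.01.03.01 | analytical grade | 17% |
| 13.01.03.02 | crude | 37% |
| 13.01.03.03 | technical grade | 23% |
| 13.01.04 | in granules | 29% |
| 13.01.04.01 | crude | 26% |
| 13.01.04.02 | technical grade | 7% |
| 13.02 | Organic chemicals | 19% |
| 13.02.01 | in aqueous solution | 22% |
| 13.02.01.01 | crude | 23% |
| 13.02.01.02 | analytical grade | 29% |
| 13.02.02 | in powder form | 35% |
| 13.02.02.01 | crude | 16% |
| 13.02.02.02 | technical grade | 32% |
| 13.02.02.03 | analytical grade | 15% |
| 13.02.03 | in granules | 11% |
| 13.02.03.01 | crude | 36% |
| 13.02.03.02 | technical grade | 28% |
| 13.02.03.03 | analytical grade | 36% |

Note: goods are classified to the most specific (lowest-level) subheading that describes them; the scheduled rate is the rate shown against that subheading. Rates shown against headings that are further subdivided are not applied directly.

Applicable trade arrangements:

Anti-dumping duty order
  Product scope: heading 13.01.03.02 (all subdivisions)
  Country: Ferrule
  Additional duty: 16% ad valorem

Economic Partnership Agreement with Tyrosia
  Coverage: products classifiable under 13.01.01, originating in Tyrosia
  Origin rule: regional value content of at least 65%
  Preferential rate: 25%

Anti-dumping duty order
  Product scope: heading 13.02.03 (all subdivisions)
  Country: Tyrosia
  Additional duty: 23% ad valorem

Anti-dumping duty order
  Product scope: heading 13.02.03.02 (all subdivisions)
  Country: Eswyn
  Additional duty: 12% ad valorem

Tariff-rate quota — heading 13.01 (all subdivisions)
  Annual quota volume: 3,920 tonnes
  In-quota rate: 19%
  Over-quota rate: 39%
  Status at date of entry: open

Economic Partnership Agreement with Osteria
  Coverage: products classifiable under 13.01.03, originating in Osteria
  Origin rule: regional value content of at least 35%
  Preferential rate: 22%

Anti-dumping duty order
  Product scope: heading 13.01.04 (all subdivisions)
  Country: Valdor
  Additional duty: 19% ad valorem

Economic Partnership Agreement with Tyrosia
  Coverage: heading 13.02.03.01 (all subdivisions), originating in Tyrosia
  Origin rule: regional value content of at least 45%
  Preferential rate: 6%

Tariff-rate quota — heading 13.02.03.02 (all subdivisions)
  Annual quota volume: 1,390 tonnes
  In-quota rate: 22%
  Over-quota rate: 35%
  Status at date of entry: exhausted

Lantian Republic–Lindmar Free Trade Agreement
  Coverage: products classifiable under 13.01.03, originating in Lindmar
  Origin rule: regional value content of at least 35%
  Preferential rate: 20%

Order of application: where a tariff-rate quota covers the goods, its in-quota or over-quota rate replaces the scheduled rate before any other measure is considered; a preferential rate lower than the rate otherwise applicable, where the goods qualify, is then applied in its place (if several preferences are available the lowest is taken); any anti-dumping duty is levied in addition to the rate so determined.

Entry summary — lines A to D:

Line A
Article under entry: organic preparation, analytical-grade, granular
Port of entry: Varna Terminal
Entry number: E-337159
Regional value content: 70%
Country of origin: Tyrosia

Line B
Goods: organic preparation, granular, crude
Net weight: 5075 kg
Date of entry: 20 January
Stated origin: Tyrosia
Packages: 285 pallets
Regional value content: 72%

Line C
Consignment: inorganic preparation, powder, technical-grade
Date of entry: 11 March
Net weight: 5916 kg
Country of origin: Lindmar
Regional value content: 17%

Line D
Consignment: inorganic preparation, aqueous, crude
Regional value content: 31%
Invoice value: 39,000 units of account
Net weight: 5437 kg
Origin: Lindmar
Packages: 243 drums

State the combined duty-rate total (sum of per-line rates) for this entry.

Line A: organic → 13.02; granular → 13.02.03; analytical-grade → 13.02.03.03. Scheduled 36%. Tyrosia agreement on 13.01.01: 13.02.03.03 not covered; Tyrosia agreement on 13.02.03.01: 13.02.03.03 not covered; anti-dumping (Tyrosia, 13.02.03): +23%; total 36% + 23% = 59%. → 59%.
Line B: organic → 13.02; granular → 13.02.03; crude → 13.02.03.01. Scheduled 36%. Tyrosia agreement on 13.01.01: 13.02.03.01 not covered; Tyrosia agreement on 13.02.03.01: RVC ≥ 45% → 6% available; preferential 6%; anti-dumping (Tyrosia, 13.02.03): +23%; total 6% + 23% = 29%. → 29%.
Line C: inorganic → 13.01; powder → 13.01.02; technical-grade → 13.01.02.01. Scheduled 24%. quota on 13.01 open → in-quota 19%; Lindmar agreement on 13.01.03: 13.01.02.01 not covered. → 19%.
Line D: inorganic → 13.01; aqueous → 13.01.03; crude → 13.01.03.02. Scheduled 37%. quota on 13.01 open → in-quota 19%; Lindmar agreement on 13.01.03: RVC < 35%. → 19%.
Sum: 59% + 29% + 19% + 19% = 126%.

126%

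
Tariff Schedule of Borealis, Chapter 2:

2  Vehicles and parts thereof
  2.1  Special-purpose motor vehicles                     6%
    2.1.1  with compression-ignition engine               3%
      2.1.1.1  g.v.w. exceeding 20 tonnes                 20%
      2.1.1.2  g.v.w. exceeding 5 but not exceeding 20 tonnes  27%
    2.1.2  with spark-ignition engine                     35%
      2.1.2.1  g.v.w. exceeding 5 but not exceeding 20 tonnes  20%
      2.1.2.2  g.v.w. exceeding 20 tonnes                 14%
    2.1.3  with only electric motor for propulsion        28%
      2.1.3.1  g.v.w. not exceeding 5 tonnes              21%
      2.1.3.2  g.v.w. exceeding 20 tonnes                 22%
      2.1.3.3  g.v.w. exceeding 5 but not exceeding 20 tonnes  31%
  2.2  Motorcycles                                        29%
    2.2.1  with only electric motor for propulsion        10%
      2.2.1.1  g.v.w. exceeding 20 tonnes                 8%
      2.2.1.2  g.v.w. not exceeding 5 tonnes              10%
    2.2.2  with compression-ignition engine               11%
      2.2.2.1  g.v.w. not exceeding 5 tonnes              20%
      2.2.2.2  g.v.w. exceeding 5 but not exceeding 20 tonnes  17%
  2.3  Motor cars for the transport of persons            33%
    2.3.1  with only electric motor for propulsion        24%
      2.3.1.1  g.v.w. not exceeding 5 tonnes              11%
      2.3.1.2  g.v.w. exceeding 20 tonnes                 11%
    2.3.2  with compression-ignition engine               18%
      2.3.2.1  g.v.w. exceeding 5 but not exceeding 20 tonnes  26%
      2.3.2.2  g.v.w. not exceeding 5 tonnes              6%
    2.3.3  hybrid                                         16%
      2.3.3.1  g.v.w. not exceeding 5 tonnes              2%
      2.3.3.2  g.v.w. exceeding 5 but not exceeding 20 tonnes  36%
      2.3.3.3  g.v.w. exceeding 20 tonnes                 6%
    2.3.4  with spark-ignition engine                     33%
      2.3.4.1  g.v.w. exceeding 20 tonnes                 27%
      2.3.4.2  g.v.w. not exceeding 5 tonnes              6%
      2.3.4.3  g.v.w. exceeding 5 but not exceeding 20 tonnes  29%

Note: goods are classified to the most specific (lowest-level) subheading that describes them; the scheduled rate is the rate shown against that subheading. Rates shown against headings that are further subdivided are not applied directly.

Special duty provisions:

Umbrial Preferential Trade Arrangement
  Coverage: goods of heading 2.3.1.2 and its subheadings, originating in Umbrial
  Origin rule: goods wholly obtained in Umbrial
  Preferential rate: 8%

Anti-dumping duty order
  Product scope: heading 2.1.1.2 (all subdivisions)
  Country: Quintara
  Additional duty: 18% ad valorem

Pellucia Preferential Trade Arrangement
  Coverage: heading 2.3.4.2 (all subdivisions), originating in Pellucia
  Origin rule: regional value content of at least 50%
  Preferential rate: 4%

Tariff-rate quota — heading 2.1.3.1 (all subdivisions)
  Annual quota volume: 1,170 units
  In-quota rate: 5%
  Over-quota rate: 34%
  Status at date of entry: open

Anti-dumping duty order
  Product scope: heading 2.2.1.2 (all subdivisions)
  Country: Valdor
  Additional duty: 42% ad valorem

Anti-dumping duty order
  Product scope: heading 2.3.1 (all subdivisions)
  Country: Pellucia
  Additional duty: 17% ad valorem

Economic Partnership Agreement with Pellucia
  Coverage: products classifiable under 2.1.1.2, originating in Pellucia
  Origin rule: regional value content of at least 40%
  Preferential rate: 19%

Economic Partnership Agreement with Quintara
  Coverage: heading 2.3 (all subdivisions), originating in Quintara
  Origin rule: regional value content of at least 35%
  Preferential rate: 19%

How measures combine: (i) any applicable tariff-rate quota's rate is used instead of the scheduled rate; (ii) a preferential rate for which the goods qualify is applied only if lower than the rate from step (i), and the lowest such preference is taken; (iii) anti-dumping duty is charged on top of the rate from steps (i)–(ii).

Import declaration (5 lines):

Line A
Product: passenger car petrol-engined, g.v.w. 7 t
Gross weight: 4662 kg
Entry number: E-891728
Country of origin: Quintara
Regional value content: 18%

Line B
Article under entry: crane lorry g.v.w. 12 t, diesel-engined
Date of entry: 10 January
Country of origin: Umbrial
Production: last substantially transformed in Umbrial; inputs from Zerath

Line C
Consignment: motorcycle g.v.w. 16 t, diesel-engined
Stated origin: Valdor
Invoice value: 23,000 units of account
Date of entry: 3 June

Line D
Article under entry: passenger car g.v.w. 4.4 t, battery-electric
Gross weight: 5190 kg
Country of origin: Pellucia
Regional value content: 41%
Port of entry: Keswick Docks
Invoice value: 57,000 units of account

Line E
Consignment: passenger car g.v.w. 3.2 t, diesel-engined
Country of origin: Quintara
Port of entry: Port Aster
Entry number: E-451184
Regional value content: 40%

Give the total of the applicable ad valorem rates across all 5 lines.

107%

Line A: passenger car → 2.3; petrol-engined → 2.3.4; g.v.w. 7 t → 2.3.4.3. Scheduled 29%. Quintara agreement on 2.3: RVC < 35%. → 29%.
Line B: crane lorry → 2.1; diesel-engined → 2.1.1; g.v.w. 12 t → 2.1.1.2. Scheduled 27%. Umbrial agreement on 2.3.1.2: 2.1.1.2 not covered. → 27%.
Line C: motorcycle → 2.2; diesel-engined → 2.2.2; g.v.w. 16 t → 2.2.2.2. Scheduled 17%. No special measure applies. → 17%.
Line D: passenger car → 2.3; battery-electric → 2.3.1; g.v.w. 4.4 t → 2.3.1.1. Scheduled 11%. Pellucia agreement on 2.3.4.2: 2.3.1.1 not covered; Pellucia agreement on 2.1.1.2: 2.3.1.1 not covered; anti-dumping (Pellucia, 2.3.1): +17%; total 11% + 17% = 28%. → 28%.
Line E: passenger car → 2.3; diesel-engined → 2.3.2; g.v.w. 3.2 t → 2.3.2.2. Scheduled 6%. Quintara agreement on 2.3: RVC ≥ 35% → 19% available; preference 19% not lower than 6% → no reduction. → 6%.
Sum: 29% + 27% + 17% + 28% + 6% = 107%.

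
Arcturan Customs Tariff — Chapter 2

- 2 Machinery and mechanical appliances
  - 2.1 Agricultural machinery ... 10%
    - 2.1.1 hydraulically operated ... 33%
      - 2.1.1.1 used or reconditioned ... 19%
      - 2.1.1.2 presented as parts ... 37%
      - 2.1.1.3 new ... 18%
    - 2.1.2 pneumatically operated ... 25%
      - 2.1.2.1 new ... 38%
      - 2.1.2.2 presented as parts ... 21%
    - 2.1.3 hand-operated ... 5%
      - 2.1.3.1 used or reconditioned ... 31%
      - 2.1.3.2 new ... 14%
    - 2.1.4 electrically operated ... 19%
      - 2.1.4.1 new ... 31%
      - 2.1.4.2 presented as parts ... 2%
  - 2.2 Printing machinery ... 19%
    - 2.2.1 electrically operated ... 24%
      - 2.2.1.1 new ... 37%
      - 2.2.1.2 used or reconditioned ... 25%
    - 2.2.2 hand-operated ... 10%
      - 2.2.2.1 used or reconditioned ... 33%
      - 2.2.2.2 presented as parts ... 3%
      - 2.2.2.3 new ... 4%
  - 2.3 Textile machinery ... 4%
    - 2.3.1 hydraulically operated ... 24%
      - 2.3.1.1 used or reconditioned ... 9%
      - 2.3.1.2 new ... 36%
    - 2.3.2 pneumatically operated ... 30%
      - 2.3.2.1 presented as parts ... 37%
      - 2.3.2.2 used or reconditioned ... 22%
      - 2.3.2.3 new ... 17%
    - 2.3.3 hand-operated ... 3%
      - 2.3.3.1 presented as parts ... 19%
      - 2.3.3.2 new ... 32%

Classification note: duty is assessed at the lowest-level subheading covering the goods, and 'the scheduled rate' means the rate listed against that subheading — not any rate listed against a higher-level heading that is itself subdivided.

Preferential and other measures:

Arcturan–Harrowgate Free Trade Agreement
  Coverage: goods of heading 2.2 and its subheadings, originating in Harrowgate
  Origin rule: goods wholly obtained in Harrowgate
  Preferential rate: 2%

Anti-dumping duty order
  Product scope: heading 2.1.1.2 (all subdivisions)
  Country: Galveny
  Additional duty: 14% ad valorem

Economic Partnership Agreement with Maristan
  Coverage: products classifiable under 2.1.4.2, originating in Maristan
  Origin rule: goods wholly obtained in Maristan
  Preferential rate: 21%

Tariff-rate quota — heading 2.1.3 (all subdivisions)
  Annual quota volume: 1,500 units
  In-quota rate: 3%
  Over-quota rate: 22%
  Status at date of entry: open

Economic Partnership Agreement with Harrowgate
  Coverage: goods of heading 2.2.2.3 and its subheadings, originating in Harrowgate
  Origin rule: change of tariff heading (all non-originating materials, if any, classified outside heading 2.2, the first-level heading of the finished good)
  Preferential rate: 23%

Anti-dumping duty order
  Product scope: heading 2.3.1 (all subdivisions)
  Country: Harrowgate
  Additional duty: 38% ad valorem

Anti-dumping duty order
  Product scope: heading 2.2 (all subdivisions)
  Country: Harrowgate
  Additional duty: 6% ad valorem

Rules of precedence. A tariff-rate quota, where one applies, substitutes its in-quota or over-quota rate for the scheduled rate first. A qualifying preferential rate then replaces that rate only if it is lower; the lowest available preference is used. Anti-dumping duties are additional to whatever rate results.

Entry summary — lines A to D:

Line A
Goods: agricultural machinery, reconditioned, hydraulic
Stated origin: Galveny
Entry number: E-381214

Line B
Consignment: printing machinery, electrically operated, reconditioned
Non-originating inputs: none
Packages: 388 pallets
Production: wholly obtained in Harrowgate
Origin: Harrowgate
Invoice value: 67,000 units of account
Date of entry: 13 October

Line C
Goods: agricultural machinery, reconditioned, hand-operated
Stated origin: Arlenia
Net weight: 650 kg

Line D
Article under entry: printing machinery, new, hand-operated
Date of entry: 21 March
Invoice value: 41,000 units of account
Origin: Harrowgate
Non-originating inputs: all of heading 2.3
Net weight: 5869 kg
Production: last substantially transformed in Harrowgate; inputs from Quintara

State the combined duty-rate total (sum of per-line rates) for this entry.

Line A: agricultural → 2.1; hydraulic → 2.1.1; reconditioned → 2.1.1.1. Scheduled 19%. No special measure applies. → 19%.
Line B: printing → 2.2; electrically operated → 2.2.1; reconditioned → 2.2.1.2. Scheduled 25%. Harrowgate agreement on 2.2: wholly obtained → 2% available; Harrowgate agreement on 2.2.2.3: 2.2.1.2 not covered; preferential 2%; anti-dumping (Harrowgate, 2.2): +6%; total 2% + 6% = 8%. → 8%.
Line C: agricultural → 2.1; hand-operated → 2.1.3; reconditioned → 2.1.3.1. Scheduled 31%. quota on 2.1.3 open → in-quota 3%. → 3%.
Line D: printing → 2.2; hand-operated → 2.2.2; new → 2.2.2.3. Scheduled 4%. Harrowgate agreement on 2.2: not wholly obtained; Harrowgate agreement on 2.2.2.3: CTH met → 23% available; preference 23% not lower than 4% → no reduction; anti-dumping (Harrowgate, 2.2): +6%; total 4% + 6% = 10%. → 10%.
Sum: 19% + 8% + 3% + 10% = 40%.

40%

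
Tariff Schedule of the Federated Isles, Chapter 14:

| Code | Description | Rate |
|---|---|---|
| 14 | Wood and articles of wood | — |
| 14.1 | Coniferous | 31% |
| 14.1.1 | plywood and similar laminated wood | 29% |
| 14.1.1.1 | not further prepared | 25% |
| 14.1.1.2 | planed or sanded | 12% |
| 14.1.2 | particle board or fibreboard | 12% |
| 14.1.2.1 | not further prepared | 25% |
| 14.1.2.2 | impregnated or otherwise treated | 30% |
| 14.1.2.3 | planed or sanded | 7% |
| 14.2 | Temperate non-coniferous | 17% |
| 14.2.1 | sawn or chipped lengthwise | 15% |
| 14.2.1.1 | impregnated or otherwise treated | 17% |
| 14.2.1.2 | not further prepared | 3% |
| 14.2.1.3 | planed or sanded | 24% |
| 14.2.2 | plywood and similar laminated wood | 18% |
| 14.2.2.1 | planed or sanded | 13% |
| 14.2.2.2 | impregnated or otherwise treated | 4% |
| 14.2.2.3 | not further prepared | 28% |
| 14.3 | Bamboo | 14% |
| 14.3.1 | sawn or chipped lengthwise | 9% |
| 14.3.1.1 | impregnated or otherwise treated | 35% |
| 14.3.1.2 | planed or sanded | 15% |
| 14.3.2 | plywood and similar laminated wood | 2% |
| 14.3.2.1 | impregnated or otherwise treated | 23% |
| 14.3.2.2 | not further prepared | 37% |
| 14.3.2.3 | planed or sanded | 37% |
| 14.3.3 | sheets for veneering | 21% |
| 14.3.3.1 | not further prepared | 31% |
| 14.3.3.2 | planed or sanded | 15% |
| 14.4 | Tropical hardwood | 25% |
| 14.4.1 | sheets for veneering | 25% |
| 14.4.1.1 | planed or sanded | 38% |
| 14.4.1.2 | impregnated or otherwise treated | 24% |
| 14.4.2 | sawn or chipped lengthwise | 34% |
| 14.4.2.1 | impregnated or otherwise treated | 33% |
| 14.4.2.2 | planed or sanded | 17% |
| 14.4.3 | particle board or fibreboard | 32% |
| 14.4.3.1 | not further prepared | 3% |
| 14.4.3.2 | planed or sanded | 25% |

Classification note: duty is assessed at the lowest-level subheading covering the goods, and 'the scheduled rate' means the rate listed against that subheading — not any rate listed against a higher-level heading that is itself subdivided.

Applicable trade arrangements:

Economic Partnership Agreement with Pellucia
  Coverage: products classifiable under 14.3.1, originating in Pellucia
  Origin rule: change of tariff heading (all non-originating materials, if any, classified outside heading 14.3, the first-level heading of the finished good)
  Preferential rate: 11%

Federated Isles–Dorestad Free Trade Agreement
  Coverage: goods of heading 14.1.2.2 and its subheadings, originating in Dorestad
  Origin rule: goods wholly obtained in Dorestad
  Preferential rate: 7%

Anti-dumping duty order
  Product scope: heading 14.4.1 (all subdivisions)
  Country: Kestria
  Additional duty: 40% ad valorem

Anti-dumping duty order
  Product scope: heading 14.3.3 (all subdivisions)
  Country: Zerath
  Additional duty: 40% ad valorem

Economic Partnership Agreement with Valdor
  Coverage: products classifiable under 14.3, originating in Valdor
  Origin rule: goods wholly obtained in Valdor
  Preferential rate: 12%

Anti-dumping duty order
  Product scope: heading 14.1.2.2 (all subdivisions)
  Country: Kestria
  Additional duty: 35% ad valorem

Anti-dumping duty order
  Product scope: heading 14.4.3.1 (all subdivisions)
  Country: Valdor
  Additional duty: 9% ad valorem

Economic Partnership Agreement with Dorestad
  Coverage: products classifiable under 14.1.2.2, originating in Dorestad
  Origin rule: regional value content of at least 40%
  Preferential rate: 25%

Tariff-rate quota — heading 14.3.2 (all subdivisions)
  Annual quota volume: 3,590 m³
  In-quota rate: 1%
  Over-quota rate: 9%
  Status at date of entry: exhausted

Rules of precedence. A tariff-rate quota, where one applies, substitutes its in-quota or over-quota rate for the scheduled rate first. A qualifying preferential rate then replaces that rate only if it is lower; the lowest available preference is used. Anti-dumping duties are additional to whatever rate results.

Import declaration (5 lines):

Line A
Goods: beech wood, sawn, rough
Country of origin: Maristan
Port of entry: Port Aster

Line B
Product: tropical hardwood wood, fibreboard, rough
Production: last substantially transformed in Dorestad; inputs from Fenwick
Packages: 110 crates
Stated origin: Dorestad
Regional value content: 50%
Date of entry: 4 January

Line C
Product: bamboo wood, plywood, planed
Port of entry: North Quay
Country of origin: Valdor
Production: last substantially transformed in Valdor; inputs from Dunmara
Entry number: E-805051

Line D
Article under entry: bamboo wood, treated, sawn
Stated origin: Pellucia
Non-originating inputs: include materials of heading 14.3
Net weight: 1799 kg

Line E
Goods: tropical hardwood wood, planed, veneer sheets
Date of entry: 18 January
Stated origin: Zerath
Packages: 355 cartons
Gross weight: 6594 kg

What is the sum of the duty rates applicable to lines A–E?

Line A: beech → 14.2; sawn → 14.2.1; rough → 14.2.1.2. Scheduled 3%. No special measure applies. → 3%.
Line B: tropical hardwood → 14.4; fibreboard → 14.4.3; rough → 14.4.3.1. Scheduled 3%. Dorestad agreement on 14.1.2.2: 14.4.3.1 not covered; Dorestad agreement on 14.1.2.2: 14.4.3.1 not covered. → 3%.
Line C: bamboo → 14.3; plywood → 14.3.2; planed → 14.3.2.3. Scheduled 37%. quota on 14.3.2 exhausted → over-quota 9%; Valdor agreement on 14.3: not wholly obtained. → 9%.
Line D: bamboo → 14.3; sawn → 14.3.1; treated → 14.3.1.1. Scheduled 35%. Pellucia agreement on 14.3.1: CTH not met. → 35%.
Line E: tropical hardwood → 14.4; veneer sheets → 14.4.1; planed → 14.4.1.1. Scheduled 38%. No special measure applies. → 38%.
Sum: 3% + 3% + 9% + 35% + 38% = 88%.

88%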